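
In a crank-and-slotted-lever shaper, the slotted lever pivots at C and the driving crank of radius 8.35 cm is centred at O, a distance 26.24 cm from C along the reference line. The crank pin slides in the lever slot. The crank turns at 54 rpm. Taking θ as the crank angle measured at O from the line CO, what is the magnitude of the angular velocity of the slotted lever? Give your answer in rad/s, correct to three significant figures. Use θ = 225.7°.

1.04

ω = 5.655 rad/s (from 54 rpm).
Crank pin A relative to C: A = (d + r cosθ, r sinθ); lever angle φ = atan2(r sinθ, d + r cosθ).
Differentiating tanφ: φ̇ = rω(d cosθ + r)/(d² + r² + 2dr cosθ).
d² + r² + 2dr cosθ = |CA|² = 0.0452209 m²;  d cosθ + r = -0.099764 m.
|ω_lever| = |0.0835·5.655·-0.099764| / 0.0452209 = 1.0417 rad/s.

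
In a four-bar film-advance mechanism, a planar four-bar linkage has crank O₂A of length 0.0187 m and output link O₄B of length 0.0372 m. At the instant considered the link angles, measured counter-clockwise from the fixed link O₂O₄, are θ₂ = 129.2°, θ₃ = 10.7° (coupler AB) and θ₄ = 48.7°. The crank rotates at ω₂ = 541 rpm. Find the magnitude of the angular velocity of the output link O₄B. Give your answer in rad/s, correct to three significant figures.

40.7

ω₂ = 56.65 rad/s (from 541 rpm).
Differentiating the loop-closure r₂e^{iθ₂}+r₃e^{iθ₃}=r₁+r₄e^{iθ₄} gives r₂ω₂e^{iθ₂}+r₃ω₃e^{iθ₃}=r₄ω₄e^{iθ₄}.
Eliminating the other unknown: ω₄ = r₂ω₂ sin(θ₂−θ₃) / [r₄ sin(θ₄−θ₃)].
Numerator sine = +0.87882; denominator sine = +0.61566.
Result = 0.0187·56.65·(+0.87882) / (0.0372·(+0.61566)) = +40.652 rad/s; magnitude 40.652 rad/s.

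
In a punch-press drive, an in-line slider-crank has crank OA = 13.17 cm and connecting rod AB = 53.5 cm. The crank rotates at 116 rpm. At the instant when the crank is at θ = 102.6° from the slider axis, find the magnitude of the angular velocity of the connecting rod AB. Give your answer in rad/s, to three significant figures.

ω = 12.15 rad/s (converted from 116 rpm).
The rod makes angle φ with the slider axis where L sinφ = r sinθ; differentiating, L cosφ·φ̇ = r ω cosθ.
L cosφ = √(L² − r² sin²θ) = 0.51933 m.
|ω_rod| = r ω |cosθ| / √(L² − r² sin²θ) = 0.1317·12.15·0.21814/0.51933 = 0.672 rad/s.

0.672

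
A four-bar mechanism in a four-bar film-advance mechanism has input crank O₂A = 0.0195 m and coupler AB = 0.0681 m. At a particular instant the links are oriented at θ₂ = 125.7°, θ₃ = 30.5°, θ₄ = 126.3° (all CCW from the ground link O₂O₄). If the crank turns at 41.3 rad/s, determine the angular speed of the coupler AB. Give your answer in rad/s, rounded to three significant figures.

ω₂ = 41.3 rad/s
Differentiating the loop-closure r₂e^{iθ₂}+r₃e^{iθ₃}=r₁+r₄e^{iθ₄} gives r₂ω₂e^{iθ₂}+r₃ω₃e^{iθ₃}=r₄ω₄e^{iθ₄}.
Eliminating the other unknown: ω₃ = r₂ω₂ sin(θ₄−θ₂) / [r₃ sin(θ₃−θ₄)].
Numerator sine = +0.01047; denominator sine = -0.99488.
Result = 0.0195·41.3·(+0.01047) / (0.0681·(-0.99488)) = -0.12448 rad/s; magnitude 0.12448 rad/s.

0.124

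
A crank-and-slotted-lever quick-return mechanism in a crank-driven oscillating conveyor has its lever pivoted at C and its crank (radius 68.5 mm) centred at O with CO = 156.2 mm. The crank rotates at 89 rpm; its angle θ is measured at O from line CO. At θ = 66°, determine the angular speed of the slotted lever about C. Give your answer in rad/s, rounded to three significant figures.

ω = 9.32 rad/s (from 89 rpm).
Crank pin A relative to C: A = (d + r cosθ, r sinθ); lever angle φ = atan2(r sinθ, d + r cosθ).
Differentiating tanφ: φ̇ = rω(d cosθ + r)/(d² + r² + 2dr cosθ).
d² + r² + 2dr cosθ = |CA|² = 0.0377946 m²;  d cosθ + r = +0.13203 m.
|ω_lever| = |0.0685·9.32·+0.13203| / 0.0377946 = 2.2303 rad/s.

2.23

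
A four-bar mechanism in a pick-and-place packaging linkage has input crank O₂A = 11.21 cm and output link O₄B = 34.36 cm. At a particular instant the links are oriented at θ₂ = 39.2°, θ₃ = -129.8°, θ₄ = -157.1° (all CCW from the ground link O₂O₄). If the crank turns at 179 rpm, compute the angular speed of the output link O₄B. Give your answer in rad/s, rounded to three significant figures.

ω₂ = 18.74 rad/s (from 179 rpm).
Differentiating the loop-closure r₂e^{iθ₂}+r₃e^{iθ₃}=r₁+r₄e^{iθ₄} gives r₂ω₂e^{iθ₂}+r₃ω₃e^{iθ₃}=r₄ω₄e^{iθ₄}.
Eliminating the other unknown: ω₄ = r₂ω₂ sin(θ₂−θ₃) / [r₄ sin(θ₄−θ₃)].
Numerator sine = +0.19081; denominator sine = -0.45865.
Result = 0.1121·18.74·(+0.19081) / (0.3436·(-0.45865)) = -2.5442 rad/s; magnitude 2.5442 rad/s.

2.54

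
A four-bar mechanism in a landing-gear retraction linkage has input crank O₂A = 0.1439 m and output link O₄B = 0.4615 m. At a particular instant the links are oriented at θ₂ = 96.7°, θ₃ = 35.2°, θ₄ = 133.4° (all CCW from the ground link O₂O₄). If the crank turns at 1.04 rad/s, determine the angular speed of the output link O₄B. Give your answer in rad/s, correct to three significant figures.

ω₂ = 1.04 rad/s
Differentiating the loop-closure r₂e^{iθ₂}+r₃e^{iθ₃}=r₁+r₄e^{iθ₄} gives r₂ω₂e^{iθ₂}+r₃ω₃e^{iθ₃}=r₄ω₄e^{iθ₄}.
Eliminating the other unknown: ω₄ = r₂ω₂ sin(θ₂−θ₃) / [r₄ sin(θ₄−θ₃)].
Numerator sine = +0.87882; denominator sine = +0.98978.
Result = 0.1439·1.04·(+0.87882) / (0.4615·(+0.98978)) = +0.28793 rad/s; magnitude 0.28793 rad/s.

0.288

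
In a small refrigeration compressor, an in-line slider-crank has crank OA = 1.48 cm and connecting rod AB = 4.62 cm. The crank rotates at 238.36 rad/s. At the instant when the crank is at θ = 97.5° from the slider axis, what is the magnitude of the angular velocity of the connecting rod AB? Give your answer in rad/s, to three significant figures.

ω = 238.4 rad/s
The rod makes angle φ with the slider axis where L sinφ = r sinθ; differentiating, L cosφ·φ̇ = r ω cosθ.
L cosφ = √(L² − r² sin²θ) = 0.043808 m.
|ω_rod| = r ω |cosθ| / √(L² − r² sin²θ) = 0.0148·238.4·0.13053/0.043808 = 10.511 rad/s.

10.5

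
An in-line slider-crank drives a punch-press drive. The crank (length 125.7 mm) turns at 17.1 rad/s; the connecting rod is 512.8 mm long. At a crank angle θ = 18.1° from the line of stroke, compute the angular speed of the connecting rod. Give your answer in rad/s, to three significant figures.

4.00

ω = 17.1 rad/s
The rod makes angle φ with the slider axis where L sinφ = r sinθ; differentiating, L cosφ·φ̇ = r ω cosθ.
L cosφ = √(L² − r² sin²θ) = 0.51131 m.
|ω_rod| = r ω |cosθ| / √(L² − r² sin²θ) = 0.1257·17.1·0.95052/0.51131 = 3.9958 rad/s.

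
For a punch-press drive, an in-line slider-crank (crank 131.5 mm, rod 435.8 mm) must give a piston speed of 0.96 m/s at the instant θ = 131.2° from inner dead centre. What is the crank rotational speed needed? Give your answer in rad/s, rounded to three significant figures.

12.2

For an in-line slider-crank, |v_piston| = rω|sinθ|·[1 + r cosθ/√(L² − r² sin²θ)].
With r = 0.1315 m, L = 0.4358 m, θ = 131.2°: the bracketed kinematic factor |dx/dθ| = 0.07875 m.
ω = v/|dx/dθ| = 0.96/0.07875 = 12.19 rad/s.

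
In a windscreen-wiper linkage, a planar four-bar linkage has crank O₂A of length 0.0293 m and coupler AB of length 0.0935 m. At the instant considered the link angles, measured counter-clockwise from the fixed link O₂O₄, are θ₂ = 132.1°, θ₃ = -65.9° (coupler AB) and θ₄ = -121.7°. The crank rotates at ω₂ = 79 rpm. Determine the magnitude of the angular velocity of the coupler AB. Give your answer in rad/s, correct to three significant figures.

3.01

ω₂ = 8.273 rad/s (from 79 rpm).
Differentiating the loop-closure r₂e^{iθ₂}+r₃e^{iθ₃}=r₁+r₄e^{iθ₄} gives r₂ω₂e^{iθ₂}+r₃ω₃e^{iθ₃}=r₄ω₄e^{iθ₄}.
Eliminating the other unknown: ω₃ = r₂ω₂ sin(θ₄−θ₂) / [r₃ sin(θ₃−θ₄)].
Numerator sine = +0.96029; denominator sine = +0.82708.
Result = 0.0293·8.273·(+0.96029) / (0.0935·(+0.82708)) = +3.01 rad/s; magnitude 3.01 rad/s.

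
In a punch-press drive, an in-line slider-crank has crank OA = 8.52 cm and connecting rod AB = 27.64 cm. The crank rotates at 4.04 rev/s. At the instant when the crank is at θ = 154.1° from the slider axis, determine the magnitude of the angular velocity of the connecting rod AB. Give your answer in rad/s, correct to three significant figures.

7.10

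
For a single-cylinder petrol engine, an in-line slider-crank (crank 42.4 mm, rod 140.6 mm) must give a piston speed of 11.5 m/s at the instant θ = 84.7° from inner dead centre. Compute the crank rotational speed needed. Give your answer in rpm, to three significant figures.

2530

For an in-line slider-crank, |v_piston| = rω|sinθ|·[1 + r cosθ/√(L² − r² sin²θ)].
With r = 0.0424 m, L = 0.1406 m, θ = 84.7°: the bracketed kinematic factor |dx/dθ| = 0.043452 m.
ω = v/|dx/dθ| = 11.5/0.043452 = 264.66 rad/s.
N = 60ω/(2π) = 2527.3 rpm.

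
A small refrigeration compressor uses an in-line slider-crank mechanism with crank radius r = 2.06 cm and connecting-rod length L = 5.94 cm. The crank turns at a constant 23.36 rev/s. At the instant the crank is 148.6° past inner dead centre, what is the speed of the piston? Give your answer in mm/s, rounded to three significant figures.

ω = 2π·23.4 = 146.8 rad/s
For an in-line slider-crank, x = r cosθ + √(L² − r² sin²θ), so v = −rω sinθ·[1 + r cosθ/√(L² − r² sin²θ)].
With r = 0.0206 m, L = 0.0594 m, θ = 148.6°: √(L² − r² sin²θ) = 0.058422 m.
v = −0.0206·146.8·0.52101·[1 + 0.0206·-0.85355/0.058422] = -1.1012 m/s.
|v| = 1.1012 m/s = 1101.2 mm/s.

1100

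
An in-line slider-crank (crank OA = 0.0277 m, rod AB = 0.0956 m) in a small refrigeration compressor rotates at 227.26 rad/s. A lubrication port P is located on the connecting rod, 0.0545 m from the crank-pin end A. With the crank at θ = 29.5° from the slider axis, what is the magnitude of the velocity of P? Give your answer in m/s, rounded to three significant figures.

ω = 227.3 rad/s.  Crank-pin speed |V_A| = rω = 6.2951 m/s, perpendicular to OA.
Rod angle: sinφ = −(r/L) sinθ ⇒ φ = -8.203°; ω_rod = −rω cosθ/√(L²−r²sin²θ) = -57.904 rad/s.
V_P = V_A + ω_rod × AP, with AP = 0.0545 m along the rod.
Components: V_Px = −rω sinθ − a·ω_rod·sinφ = -3.5501 m/s;  V_Py = rω cosθ + a·ω_rod·cosφ = +2.3555 m/s.
|V_P| = √(V_Px² + V_Py²) = 4.2605 m/s.

4.26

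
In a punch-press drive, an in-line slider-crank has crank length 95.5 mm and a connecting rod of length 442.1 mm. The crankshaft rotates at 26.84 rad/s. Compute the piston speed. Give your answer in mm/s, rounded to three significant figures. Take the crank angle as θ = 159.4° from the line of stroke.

719

ω = 26.84 rad/s
For an in-line slider-crank, x = r cosθ + √(L² − r² sin²θ), so v = −rω sinθ·[1 + r cosθ/√(L² − r² sin²θ)].
With r = 0.0955 m, L = 0.4421 m, θ = 159.4°: √(L² − r² sin²θ) = 0.44082 m.
v = −0.0955·26.84·0.35184·[1 + 0.0955·-0.93606/0.44082] = -0.71896 m/s.
|v| = 0.71896 m/s = 718.96 mm/s.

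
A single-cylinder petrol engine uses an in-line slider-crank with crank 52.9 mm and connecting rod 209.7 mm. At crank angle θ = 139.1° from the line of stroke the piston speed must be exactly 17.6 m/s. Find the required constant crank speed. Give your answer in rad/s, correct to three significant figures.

630

For an in-line slider-crank, |v_piston| = rω|sinθ|·[1 + r cosθ/√(L² − r² sin²θ)].
With r = 0.0529 m, L = 0.2097 m, θ = 139.1°: the bracketed kinematic factor |dx/dθ| = 0.02794 m.
ω = v/|dx/dθ| = 17.6/0.02794 = 629.93 rad/s.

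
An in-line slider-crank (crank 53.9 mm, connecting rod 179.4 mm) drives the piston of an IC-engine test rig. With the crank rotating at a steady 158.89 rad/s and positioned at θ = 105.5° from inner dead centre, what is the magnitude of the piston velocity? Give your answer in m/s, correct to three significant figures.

ω = 158.9 rad/s
For an in-line slider-crank, x = r cosθ + √(L² − r² sin²θ), so v = −rω sinθ·[1 + r cosθ/√(L² − r² sin²θ)].
With r = 0.0539 m, L = 0.1794 m, θ = 105.5°: √(L² − r² sin²θ) = 0.17172 m.
v = −0.0539·158.9·0.96363·[1 + 0.0539·-0.26724/0.17172] = -7.5604 m/s.
|v| = 7.5604 m/s.

7.56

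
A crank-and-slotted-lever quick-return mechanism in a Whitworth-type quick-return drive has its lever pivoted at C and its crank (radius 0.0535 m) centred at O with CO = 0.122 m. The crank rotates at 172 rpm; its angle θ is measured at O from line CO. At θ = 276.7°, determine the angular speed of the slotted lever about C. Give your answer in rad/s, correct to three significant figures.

3.39

ω = 18.01 rad/s (from 172 rpm).
Crank pin A relative to C: A = (d + r cosθ, r sinθ); lever angle φ = atan2(r sinθ, d + r cosθ).
Differentiating tanφ: φ̇ = rω(d cosθ + r)/(d² + r² + 2dr cosθ).
d² + r² + 2dr cosθ = |CA|² = 0.0192693 m²;  d cosθ + r = +0.067734 m.
|ω_lever| = |0.0535·18.01·+0.067734| / 0.0192693 = 3.3873 rad/s.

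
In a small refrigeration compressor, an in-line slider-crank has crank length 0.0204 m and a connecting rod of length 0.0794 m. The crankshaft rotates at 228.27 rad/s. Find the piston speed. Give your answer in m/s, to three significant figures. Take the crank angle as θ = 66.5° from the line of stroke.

ω = 228.3 rad/s
For an in-line slider-crank, x = r cosθ + √(L² − r² sin²θ), so v = −rω sinθ·[1 + r cosθ/√(L² − r² sin²θ)].
With r = 0.0204 m, L = 0.0794 m, θ = 66.5°: √(L² − r² sin²θ) = 0.077165 m.
v = −0.0204·228.3·0.91706·[1 + 0.0204·0.39875/0.077165] = -4.7207 m/s.
|v| = 4.7207 m/s.

4.72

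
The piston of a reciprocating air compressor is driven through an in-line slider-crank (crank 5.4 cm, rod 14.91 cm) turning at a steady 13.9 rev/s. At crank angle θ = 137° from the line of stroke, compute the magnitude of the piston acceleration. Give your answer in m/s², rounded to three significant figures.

ω = 2π·13.9 = 87.34 rad/s
x(θ) = r cosθ + √(L² − r² sin²θ); with ω constant, a = ω²·d²x/dθ².
d²x/dθ² = −r cosθ − r²(cos2θ)/√u − r⁴ sin²2θ/(4u^{3/2}),  u = L² − r² sin²θ = 0.0208745 m².
Substituting r = 0.054 m, L = 0.1491 m, θ = 137°: d²x/dθ² = +0.037384 m.
a = ω²·d²x/dθ² = (87.34)²·(+0.037384) = +285.15 m/s²;  |a| = 285.15 m/s².

285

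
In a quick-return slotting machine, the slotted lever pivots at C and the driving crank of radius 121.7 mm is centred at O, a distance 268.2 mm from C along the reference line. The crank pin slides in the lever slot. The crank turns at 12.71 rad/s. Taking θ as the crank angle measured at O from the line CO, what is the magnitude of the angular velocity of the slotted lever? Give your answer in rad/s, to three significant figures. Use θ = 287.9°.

ω = 12.71 rad/s
Crank pin A relative to C: A = (d + r cosθ, r sinθ); lever angle φ = atan2(r sinθ, d + r cosθ).
Differentiating tanφ: φ̇ = rω(d cosθ + r)/(d² + r² + 2dr cosθ).
d² + r² + 2dr cosθ = |CA|² = 0.106806 m²;  d cosθ + r = +0.20413 m.
|ω_lever| = |0.1217·12.71·+0.20413| / 0.106806 = 2.9563 rad/s.

2.96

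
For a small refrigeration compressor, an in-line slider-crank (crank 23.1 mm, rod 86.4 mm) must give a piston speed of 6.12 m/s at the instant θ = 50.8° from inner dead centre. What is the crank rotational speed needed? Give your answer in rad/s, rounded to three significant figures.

292

For an in-line slider-crank, |v_piston| = rω|sinθ|·[1 + r cosθ/√(L² − r² sin²θ)].
With r = 0.0231 m, L = 0.0864 m, θ = 50.8°: the bracketed kinematic factor |dx/dθ| = 0.020993 m.
ω = v/|dx/dθ| = 6.12/0.020993 = 291.52 rad/s.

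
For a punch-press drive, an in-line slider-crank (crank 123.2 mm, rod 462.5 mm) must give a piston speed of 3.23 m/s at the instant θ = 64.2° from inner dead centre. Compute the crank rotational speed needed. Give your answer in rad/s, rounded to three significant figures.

26.0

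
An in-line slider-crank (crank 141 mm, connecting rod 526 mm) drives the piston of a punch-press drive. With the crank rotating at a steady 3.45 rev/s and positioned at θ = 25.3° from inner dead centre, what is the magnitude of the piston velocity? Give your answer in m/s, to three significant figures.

ω = 2π·3.45 = 21.68 rad/s
For an in-line slider-crank, x = r cosθ + √(L² − r² sin²θ), so v = −rω sinθ·[1 + r cosθ/√(L² − r² sin²θ)].
With r = 0.141 m, L = 0.526 m, θ = 25.3°: √(L² − r² sin²θ) = 0.52254 m.
v = −0.141·21.68·0.42736·[1 + 0.141·0.90408/0.52254] = -1.6249 m/s.
|v| = 1.6249 m/s.

1.62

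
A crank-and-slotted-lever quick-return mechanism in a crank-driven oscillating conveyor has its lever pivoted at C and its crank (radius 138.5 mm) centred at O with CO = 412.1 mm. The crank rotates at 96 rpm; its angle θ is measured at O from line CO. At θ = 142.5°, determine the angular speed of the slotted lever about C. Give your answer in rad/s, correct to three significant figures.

ω = 10.05 rad/s (from 96 rpm).
Crank pin A relative to C: A = (d + r cosθ, r sinθ); lever angle φ = atan2(r sinθ, d + r cosθ).
Differentiating tanφ: φ̇ = rω(d cosθ + r)/(d² + r² + 2dr cosθ).
d² + r² + 2dr cosθ = |CA|² = 0.098446 m²;  d cosθ + r = -0.18844 m.
|ω_lever| = |0.1385·10.05·-0.18844| / 0.098446 = 2.6652 rad/s.

2.67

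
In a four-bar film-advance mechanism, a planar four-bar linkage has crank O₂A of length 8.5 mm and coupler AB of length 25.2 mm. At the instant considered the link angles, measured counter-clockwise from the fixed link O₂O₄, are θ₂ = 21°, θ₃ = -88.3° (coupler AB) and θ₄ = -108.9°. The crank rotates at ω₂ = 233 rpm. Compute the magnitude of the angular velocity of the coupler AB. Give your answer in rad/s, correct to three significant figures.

17.9

ω₂ = 24.4 rad/s (from 233 rpm).
Differentiating the loop-closure r₂e^{iθ₂}+r₃e^{iθ₃}=r₁+r₄e^{iθ₄} gives r₂ω₂e^{iθ₂}+r₃ω₃e^{iθ₃}=r₄ω₄e^{iθ₄}.
Eliminating the other unknown: ω₃ = r₂ω₂ sin(θ₄−θ₂) / [r₃ sin(θ₃−θ₄)].
Numerator sine = -0.76717; denominator sine = +0.35184.
Result = 0.0085·24.4·(-0.76717) / (0.0252·(+0.35184)) = -17.945 rad/s; magnitude 17.945 rad/s.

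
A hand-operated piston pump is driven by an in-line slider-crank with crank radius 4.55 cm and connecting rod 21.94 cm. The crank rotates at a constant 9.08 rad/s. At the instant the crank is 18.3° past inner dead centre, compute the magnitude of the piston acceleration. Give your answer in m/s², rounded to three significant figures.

4.19

ω = 9.08 rad/s
x(θ) = r cosθ + √(L² − r² sin²θ); with ω constant, a = ω²·d²x/dθ².
d²x/dθ² = −r cosθ − r²(cos2θ)/√u − r⁴ sin²2θ/(4u^{3/2}),  u = L² − r² sin²θ = 0.0479323 m².
Substituting r = 0.0455 m, L = 0.2194 m, θ = 18.3°: d²x/dθ² = -0.050827 m.
a = ω²·d²x/dθ² = (9.08)²·(-0.050827) = -4.1905 m/s²;  |a| = 4.1905 m/s².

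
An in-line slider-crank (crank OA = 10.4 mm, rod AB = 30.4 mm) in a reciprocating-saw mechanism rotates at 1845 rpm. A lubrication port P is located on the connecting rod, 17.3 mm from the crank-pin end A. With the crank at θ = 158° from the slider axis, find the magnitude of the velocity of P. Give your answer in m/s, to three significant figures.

ω = 193.2 rad/s.  Crank-pin speed |V_A| = rω = 2.0094 m/s, perpendicular to OA.
Rod angle: sinφ = −(r/L) sinθ ⇒ φ = -7.363°; ω_rod = −rω cosθ/√(L²−r²sin²θ) = +61.794 rad/s.
V_P = V_A + ω_rod × AP, with AP = 0.0173 m along the rod.
Components: V_Px = −rω sinθ − a·ω_rod·sinφ = -0.61572 m/s;  V_Py = rω cosθ + a·ω_rod·cosφ = -0.80283 m/s.
|V_P| = √(V_Px² + V_Py²) = 1.0118 m/s.

1.01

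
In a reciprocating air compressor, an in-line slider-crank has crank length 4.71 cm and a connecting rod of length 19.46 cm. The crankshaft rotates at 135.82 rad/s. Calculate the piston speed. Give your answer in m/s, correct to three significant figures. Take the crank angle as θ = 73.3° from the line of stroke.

6.57

ω = 135.8 rad/s
For an in-line slider-crank, x = r cosθ + √(L² − r² sin²θ), so v = −rω sinθ·[1 + r cosθ/√(L² − r² sin²θ)].
With r = 0.0471 m, L = 0.1946 m, θ = 73.3°: √(L² − r² sin²θ) = 0.1893 m.
v = −0.0471·135.8·0.95782·[1 + 0.0471·0.28736/0.1893] = -6.5654 m/s.
|v| = 6.5654 m/s.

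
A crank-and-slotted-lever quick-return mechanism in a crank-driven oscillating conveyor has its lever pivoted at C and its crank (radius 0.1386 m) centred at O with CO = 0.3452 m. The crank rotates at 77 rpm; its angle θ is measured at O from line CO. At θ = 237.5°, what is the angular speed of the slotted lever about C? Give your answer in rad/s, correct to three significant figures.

ω = 8.063 rad/s (from 77 rpm).
Crank pin A relative to C: A = (d + r cosθ, r sinθ); lever angle φ = atan2(r sinθ, d + r cosθ).
Differentiating tanφ: φ̇ = rω(d cosθ + r)/(d² + r² + 2dr cosθ).
d² + r² + 2dr cosθ = |CA|² = 0.0869591 m²;  d cosθ + r = -0.046876 m.
|ω_lever| = |0.1386·8.063·-0.046876| / 0.0869591 = 0.60244 rad/s.

0.602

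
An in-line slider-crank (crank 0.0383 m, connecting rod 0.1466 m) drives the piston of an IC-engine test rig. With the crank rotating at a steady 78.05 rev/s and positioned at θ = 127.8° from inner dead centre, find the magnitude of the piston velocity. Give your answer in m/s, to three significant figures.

ω = 2π·78 = 490.4 rad/s
For an in-line slider-crank, x = r cosθ + √(L² − r² sin²θ), so v = −rω sinθ·[1 + r cosθ/√(L² − r² sin²θ)].
With r = 0.0383 m, L = 0.1466 m, θ = 127.8°: √(L² − r² sin²θ) = 0.14344 m.
v = −0.0383·490.4·0.79016·[1 + 0.0383·-0.61291/0.14344] = -12.412 m/s.
|v| = 12.412 m/s.

12.4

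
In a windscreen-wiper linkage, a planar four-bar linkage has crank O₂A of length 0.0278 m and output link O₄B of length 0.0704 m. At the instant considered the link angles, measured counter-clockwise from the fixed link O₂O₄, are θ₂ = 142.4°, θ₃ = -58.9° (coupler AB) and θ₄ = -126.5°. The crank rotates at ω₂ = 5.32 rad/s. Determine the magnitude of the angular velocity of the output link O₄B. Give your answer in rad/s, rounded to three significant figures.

0.825

ω₂ = 5.32 rad/s
Differentiating the loop-closure r₂e^{iθ₂}+r₃e^{iθ₃}=r₁+r₄e^{iθ₄} gives r₂ω₂e^{iθ₂}+r₃ω₃e^{iθ₃}=r₄ω₄e^{iθ₄}.
Eliminating the other unknown: ω₄ = r₂ω₂ sin(θ₂−θ₃) / [r₄ sin(θ₄−θ₃)].
Numerator sine = -0.36325; denominator sine = -0.92455.
Result = 0.0278·5.32·(-0.36325) / (0.0704·(-0.92455)) = +0.8254 rad/s; magnitude 0.8254 rad/s.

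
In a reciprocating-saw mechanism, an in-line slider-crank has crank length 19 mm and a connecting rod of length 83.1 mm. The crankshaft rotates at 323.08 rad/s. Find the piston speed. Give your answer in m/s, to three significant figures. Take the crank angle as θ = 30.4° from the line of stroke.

ω = 323.1 rad/s
For an in-line slider-crank, x = r cosθ + √(L² − r² sin²θ), so v = −rω sinθ·[1 + r cosθ/√(L² − r² sin²θ)].
With r = 0.019 m, L = 0.0831 m, θ = 30.4°: √(L² − r² sin²θ) = 0.082542 m.
v = −0.019·323.1·0.50603·[1 + 0.019·0.86251/0.082542] = -3.723 m/s.
|v| = 3.723 m/s.

3.72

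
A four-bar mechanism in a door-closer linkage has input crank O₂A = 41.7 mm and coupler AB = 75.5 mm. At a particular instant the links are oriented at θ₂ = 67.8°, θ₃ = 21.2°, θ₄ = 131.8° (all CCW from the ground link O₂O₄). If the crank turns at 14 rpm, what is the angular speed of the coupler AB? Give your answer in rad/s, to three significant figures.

ω₂ = 1.466 rad/s (from 14 rpm).
Differentiating the loop-closure r₂e^{iθ₂}+r₃e^{iθ₃}=r₁+r₄e^{iθ₄} gives r₂ω₂e^{iθ₂}+r₃ω₃e^{iθ₃}=r₄ω₄e^{iθ₄}.
Eliminating the other unknown: ω₃ = r₂ω₂ sin(θ₄−θ₂) / [r₃ sin(θ₃−θ₄)].
Numerator sine = +0.89879; denominator sine = -0.93606.
Result = 0.0417·1.466·(+0.89879) / (0.0755·(-0.93606)) = -0.7775 rad/s; magnitude 0.7775 rad/s.

0.778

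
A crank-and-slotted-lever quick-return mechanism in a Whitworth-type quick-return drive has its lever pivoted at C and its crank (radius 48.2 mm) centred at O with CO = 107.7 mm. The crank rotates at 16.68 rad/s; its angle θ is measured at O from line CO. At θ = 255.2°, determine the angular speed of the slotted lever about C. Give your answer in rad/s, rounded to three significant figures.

1.48

ω = 16.68 rad/s
Crank pin A relative to C: A = (d + r cosθ, r sinθ); lever angle φ = atan2(r sinθ, d + r cosθ).
Differentiating tanφ: φ̇ = rω(d cosθ + r)/(d² + r² + 2dr cosθ).
d² + r² + 2dr cosθ = |CA|² = 0.0112704 m²;  d cosθ + r = +0.020688 m.
|ω_lever| = |0.0482·16.68·+0.020688| / 0.0112704 = 1.4758 rad/s.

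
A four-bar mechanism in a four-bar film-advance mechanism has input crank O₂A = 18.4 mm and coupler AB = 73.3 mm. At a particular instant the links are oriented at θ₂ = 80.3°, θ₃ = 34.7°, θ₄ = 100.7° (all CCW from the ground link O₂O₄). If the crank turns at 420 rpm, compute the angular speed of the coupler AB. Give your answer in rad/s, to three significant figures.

4.21

ω₂ = 43.98 rad/s (from 420 rpm).
Differentiating the loop-closure r₂e^{iθ₂}+r₃e^{iθ₃}=r₁+r₄e^{iθ₄} gives r₂ω₂e^{iθ₂}+r₃ω₃e^{iθ₃}=r₄ω₄e^{iθ₄}.
Eliminating the other unknown: ω₃ = r₂ω₂ sin(θ₄−θ₂) / [r₃ sin(θ₃−θ₄)].
Numerator sine = +0.34857; denominator sine = -0.91355.
Result = 0.0184·43.98·(+0.34857) / (0.0733·(-0.91355)) = -4.2126 rad/s; magnitude 4.2126 rad/s.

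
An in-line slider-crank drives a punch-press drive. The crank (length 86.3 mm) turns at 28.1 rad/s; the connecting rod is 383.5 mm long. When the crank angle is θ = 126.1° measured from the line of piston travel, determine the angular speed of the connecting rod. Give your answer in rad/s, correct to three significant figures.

3.79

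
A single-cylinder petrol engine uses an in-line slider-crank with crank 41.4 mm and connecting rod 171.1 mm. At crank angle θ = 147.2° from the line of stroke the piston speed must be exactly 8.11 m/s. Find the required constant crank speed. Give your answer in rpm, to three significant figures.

4340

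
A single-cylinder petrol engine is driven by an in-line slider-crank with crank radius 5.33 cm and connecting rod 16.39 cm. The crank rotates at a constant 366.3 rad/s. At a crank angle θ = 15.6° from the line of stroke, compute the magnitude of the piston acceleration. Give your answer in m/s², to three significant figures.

8900

ω = 366.3 rad/s
x(θ) = r cosθ + √(L² − r² sin²θ); with ω constant, a = ω²·d²x/dθ².
d²x/dθ² = −r cosθ − r²(cos2θ)/√u − r⁴ sin²2θ/(4u^{3/2}),  u = L² − r² sin²θ = 0.0266578 m².
Substituting r = 0.0533 m, L = 0.1639 m, θ = 15.6°: d²x/dθ² = -0.066344 m.
a = ω²·d²x/dθ² = (366.3)²·(-0.066344) = -8901.8 m/s²;  |a| = 8901.8 m/s².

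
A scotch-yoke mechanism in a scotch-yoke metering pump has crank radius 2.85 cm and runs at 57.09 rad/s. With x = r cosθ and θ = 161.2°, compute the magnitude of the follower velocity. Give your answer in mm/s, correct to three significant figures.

524

ω = 57.09 rad/s
x = r cosθ ⇒ ẋ = −rω sinθ.
|v| = rω|sinθ| = 0.0285·57.09·|sin 161.2°| = 0.52435 m/s = 524.35 mm/s.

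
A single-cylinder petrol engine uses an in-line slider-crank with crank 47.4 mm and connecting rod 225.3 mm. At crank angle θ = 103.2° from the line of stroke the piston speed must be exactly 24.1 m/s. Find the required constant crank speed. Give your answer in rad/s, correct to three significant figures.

For an in-line slider-crank, |v_piston| = rω|sinθ|·[1 + r cosθ/√(L² − r² sin²θ)].
With r = 0.0474 m, L = 0.2253 m, θ = 103.2°: the bracketed kinematic factor |dx/dθ| = 0.043883 m.
ω = v/|dx/dθ| = 24.1/0.043883 = 549.19 rad/s.

549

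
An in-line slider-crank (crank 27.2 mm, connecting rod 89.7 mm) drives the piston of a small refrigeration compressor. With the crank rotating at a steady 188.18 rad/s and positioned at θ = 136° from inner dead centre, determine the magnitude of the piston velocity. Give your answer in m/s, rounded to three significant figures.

ω = 188.2 rad/s
For an in-line slider-crank, x = r cosθ + √(L² − r² sin²θ), so v = −rω sinθ·[1 + r cosθ/√(L² − r² sin²θ)].
With r = 0.0272 m, L = 0.0897 m, θ = 136°: √(L² − r² sin²θ) = 0.087687 m.
v = −0.0272·188.2·0.69466·[1 + 0.0272·-0.71934/0.087687] = -2.7622 m/s.
|v| = 2.7622 m/s.

2.76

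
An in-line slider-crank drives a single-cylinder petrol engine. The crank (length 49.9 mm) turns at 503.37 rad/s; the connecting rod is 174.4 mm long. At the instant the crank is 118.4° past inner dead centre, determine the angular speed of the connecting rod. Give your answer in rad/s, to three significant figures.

ω = 503.4 rad/s
The rod makes angle φ with the slider axis where L sinφ = r sinθ; differentiating, L cosφ·φ̇ = r ω cosθ.
L cosφ = √(L² − r² sin²θ) = 0.16879 m.
|ω_rod| = r ω |cosθ| / √(L² − r² sin²θ) = 0.0499·503.4·0.47562/0.16879 = 70.781 rad/s.

70.8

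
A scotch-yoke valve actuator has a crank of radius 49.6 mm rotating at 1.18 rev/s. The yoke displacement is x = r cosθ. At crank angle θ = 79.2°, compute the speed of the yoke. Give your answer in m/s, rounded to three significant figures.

ω = 7.414 rad/s (from 1.18 rev/s).
x = r cosθ ⇒ ẋ = −rω sinθ.
|v| = rω|sinθ| = 0.0496·7.414·|sin 79.2°| = 0.36123 m/s.

0.361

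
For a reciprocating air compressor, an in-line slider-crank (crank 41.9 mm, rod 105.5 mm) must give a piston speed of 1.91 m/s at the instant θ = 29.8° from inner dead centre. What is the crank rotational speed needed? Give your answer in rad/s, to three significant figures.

For an in-line slider-crank, |v_piston| = rω|sinθ|·[1 + r cosθ/√(L² − r² sin²θ)].
With r = 0.0419 m, L = 0.1055 m, θ = 29.8°: the bracketed kinematic factor |dx/dθ| = 0.028144 m.
ω = v/|dx/dθ| = 1.91/0.028144 = 67.866 rad/s.

67.9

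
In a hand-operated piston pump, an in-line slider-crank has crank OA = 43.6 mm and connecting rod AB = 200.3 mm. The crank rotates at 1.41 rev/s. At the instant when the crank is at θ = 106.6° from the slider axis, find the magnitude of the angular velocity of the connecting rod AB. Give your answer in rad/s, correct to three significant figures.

0.563

ω = 8.859 rad/s (converted from 1.41 rev/s).
The rod makes angle φ with the slider axis where L sinφ = r sinθ; differentiating, L cosφ·φ̇ = r ω cosθ.
L cosφ = √(L² − r² sin²θ) = 0.19589 m.
|ω_rod| = r ω |cosθ| / √(L² − r² sin²θ) = 0.0436·8.859·0.28569/0.19589 = 0.56332 rad/s.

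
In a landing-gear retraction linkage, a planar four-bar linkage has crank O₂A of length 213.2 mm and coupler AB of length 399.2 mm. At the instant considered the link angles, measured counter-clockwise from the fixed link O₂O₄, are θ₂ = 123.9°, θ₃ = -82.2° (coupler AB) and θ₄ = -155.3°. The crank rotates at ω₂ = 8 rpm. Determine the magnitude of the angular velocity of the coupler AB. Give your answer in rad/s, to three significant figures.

0.462

ω₂ = 0.8378 rad/s (from 8 rpm).
Differentiating the loop-closure r₂e^{iθ₂}+r₃e^{iθ₃}=r₁+r₄e^{iθ₄} gives r₂ω₂e^{iθ₂}+r₃ω₃e^{iθ₃}=r₄ω₄e^{iθ₄}.
Eliminating the other unknown: ω₃ = r₂ω₂ sin(θ₄−θ₂) / [r₃ sin(θ₃−θ₄)].
Numerator sine = +0.98714; denominator sine = +0.95681.
Result = 0.2132·0.8378·(+0.98714) / (0.3992·(+0.95681)) = +0.4616 rad/s; magnitude 0.4616 rad/s.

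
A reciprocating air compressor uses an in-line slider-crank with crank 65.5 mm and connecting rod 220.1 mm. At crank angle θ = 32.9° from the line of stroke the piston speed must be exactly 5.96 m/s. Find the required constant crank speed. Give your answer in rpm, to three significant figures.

For an in-line slider-crank, |v_piston| = rω|sinθ|·[1 + r cosθ/√(L² − r² sin²θ)].
With r = 0.0655 m, L = 0.2201 m, θ = 32.9°: the bracketed kinematic factor |dx/dθ| = 0.044586 m.
ω = v/|dx/dθ| = 5.96/0.044586 = 133.67 rad/s.
N = 60ω/(2π) = 1276.5 rpm.

1280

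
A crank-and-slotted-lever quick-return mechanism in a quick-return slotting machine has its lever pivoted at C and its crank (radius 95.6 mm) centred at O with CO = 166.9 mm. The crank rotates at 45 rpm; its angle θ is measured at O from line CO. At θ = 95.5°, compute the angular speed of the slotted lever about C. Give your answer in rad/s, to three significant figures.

1.06

ω = 4.712 rad/s (from 45 rpm).
Crank pin A relative to C: A = (d + r cosθ, r sinθ); lever angle φ = atan2(r sinθ, d + r cosθ).
Differentiating tanφ: φ̇ = rω(d cosθ + r)/(d² + r² + 2dr cosθ).
d² + r² + 2dr cosθ = |CA|² = 0.0339364 m²;  d cosθ + r = +0.079603 m.
|ω_lever| = |0.0956·4.712·+0.079603| / 0.0339364 = 1.0567 rad/s.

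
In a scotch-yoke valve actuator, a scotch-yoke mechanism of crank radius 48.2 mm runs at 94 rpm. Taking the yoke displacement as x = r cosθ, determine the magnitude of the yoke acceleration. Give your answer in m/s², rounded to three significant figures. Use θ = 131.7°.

ω = 9.844 rad/s (from 94 rpm).
x = r cosθ ⇒ ẍ = −rω² cosθ (ω constant).
|a| = rω²|cosθ| = 0.0482·(9.844)²·|cos 131.7°| = 3.1069 m/s².

3.11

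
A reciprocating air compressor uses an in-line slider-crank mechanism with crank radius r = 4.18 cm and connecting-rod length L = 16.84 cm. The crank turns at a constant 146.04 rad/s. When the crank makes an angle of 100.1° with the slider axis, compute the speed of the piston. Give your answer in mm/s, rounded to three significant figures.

5740

ω = 146 rad/s
For an in-line slider-crank, x = r cosθ + √(L² − r² sin²θ), so v = −rω sinθ·[1 + r cosθ/√(L² − r² sin²θ)].
With r = 0.0418 m, L = 0.1684 m, θ = 100.1°: √(L² − r² sin²θ) = 0.16329 m.
v = −0.0418·146·0.98450·[1 + 0.0418·-0.17537/0.16329] = -5.7401 m/s.
|v| = 5.7401 m/s = 5740.1 mm/s.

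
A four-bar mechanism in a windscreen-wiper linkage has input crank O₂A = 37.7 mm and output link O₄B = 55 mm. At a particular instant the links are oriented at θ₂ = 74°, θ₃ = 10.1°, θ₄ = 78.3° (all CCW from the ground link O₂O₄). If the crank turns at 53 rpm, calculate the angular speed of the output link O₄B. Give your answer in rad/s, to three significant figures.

ω₂ = 5.55 rad/s (from 53 rpm).
Differentiating the loop-closure r₂e^{iθ₂}+r₃e^{iθ₃}=r₁+r₄e^{iθ₄} gives r₂ω₂e^{iθ₂}+r₃ω₃e^{iθ₃}=r₄ω₄e^{iθ₄}.
Eliminating the other unknown: ω₄ = r₂ω₂ sin(θ₂−θ₃) / [r₄ sin(θ₄−θ₃)].
Numerator sine = +0.89803; denominator sine = +0.92849.
Result = 0.0377·5.55·(+0.89803) / (0.055·(+0.92849)) = +3.6796 rad/s; magnitude 3.6796 rad/s.

3.68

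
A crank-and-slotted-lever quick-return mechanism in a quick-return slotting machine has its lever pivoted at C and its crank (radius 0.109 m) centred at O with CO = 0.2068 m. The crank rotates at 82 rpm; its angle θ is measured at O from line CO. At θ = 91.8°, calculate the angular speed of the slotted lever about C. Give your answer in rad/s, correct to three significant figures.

1.80

ω = 8.587 rad/s (from 82 rpm).
Crank pin A relative to C: A = (d + r cosθ, r sinθ); lever angle φ = atan2(r sinθ, d + r cosθ).
Differentiating tanφ: φ̇ = rω(d cosθ + r)/(d² + r² + 2dr cosθ).
d² + r² + 2dr cosθ = |CA|² = 0.0532312 m²;  d cosθ + r = +0.1025 m.
|ω_lever| = |0.109·8.587·+0.1025| / 0.0532312 = 1.8024 rad/s.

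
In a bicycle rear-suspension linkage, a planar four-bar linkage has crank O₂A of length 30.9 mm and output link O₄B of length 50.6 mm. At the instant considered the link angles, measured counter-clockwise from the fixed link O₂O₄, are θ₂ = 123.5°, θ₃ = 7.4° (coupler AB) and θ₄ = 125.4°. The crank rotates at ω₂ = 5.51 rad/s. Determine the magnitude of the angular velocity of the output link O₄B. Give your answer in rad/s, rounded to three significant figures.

3.42

ω₂ = 5.51 rad/s
Differentiating the loop-closure r₂e^{iθ₂}+r₃e^{iθ₃}=r₁+r₄e^{iθ₄} gives r₂ω₂e^{iθ₂}+r₃ω₃e^{iθ₃}=r₄ω₄e^{iθ₄}.
Eliminating the other unknown: ω₄ = r₂ω₂ sin(θ₂−θ₃) / [r₄ sin(θ₄−θ₃)].
Numerator sine = +0.89803; denominator sine = +0.88295.
Result = 0.0309·5.51·(+0.89803) / (0.0506·(+0.88295)) = +3.4223 rad/s; magnitude 3.4223 rad/s.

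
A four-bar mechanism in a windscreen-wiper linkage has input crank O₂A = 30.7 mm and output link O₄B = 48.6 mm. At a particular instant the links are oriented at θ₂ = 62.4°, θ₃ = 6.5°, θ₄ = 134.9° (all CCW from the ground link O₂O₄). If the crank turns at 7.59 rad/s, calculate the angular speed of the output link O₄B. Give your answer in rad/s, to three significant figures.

5.07

ω₂ = 7.59 rad/s
Differentiating the loop-closure r₂e^{iθ₂}+r₃e^{iθ₃}=r₁+r₄e^{iθ₄} gives r₂ω₂e^{iθ₂}+r₃ω₃e^{iθ₃}=r₄ω₄e^{iθ₄}.
Eliminating the other unknown: ω₄ = r₂ω₂ sin(θ₂−θ₃) / [r₄ sin(θ₄−θ₃)].
Numerator sine = +0.82806; denominator sine = +0.78369.
Result = 0.0307·7.59·(+0.82806) / (0.0486·(+0.78369)) = +5.0659 rad/s; magnitude 5.0659 rad/s.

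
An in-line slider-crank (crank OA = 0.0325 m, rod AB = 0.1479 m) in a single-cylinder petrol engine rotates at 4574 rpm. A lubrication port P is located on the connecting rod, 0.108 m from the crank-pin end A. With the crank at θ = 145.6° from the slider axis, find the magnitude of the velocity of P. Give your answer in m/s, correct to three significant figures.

ω = 479 rad/s.  Crank-pin speed |V_A| = rω = 15.567 m/s, perpendicular to OA.
Rod angle: sinφ = −(r/L) sinθ ⇒ φ = -7.132°; ω_rod = −rω cosθ/√(L²−r²sin²θ) = +87.524 rad/s.
V_P = V_A + ω_rod × AP, with AP = 0.108 m along the rod.
Components: V_Px = −rω sinθ − a·ω_rod·sinφ = -7.6214 m/s;  V_Py = rω cosθ + a·ω_rod·cosφ = -3.4652 m/s.
|V_P| = √(V_Px² + V_Py²) = 8.3722 m/s.

8.37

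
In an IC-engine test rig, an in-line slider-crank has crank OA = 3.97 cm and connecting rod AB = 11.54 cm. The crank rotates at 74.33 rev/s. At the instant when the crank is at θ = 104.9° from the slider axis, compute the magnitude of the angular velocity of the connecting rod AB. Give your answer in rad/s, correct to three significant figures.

ω = 467 rad/s (converted from 74.33 rev/s).
The rod makes angle φ with the slider axis where L sinφ = r sinθ; differentiating, L cosφ·φ̇ = r ω cosθ.
L cosφ = √(L² − r² sin²θ) = 0.10884 m.
|ω_rod| = r ω |cosθ| / √(L² − r² sin²θ) = 0.0397·467·0.25713/0.10884 = 43.805 rad/s.

43.8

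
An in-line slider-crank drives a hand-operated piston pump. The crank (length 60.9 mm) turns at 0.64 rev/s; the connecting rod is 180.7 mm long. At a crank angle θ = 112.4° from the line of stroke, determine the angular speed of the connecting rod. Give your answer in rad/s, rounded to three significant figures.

ω = 4.021 rad/s (converted from 0.64 rev/s).
The rod makes angle φ with the slider axis where L sinφ = r sinθ; differentiating, L cosφ·φ̇ = r ω cosθ.
L cosφ = √(L² − r² sin²θ) = 0.1717 m.
|ω_rod| = r ω |cosθ| / √(L² − r² sin²θ) = 0.0609·4.021·0.38107/0.1717 = 0.5435 rad/s.

0.544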